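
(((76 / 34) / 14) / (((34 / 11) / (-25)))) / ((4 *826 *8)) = -5225 / 106943872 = -0.00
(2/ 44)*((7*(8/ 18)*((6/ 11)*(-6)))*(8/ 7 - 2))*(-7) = -336/ 121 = -2.78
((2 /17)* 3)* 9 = 3.18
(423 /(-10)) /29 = -423 /290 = -1.46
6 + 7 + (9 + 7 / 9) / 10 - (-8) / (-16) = 1213 / 90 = 13.48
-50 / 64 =-25 / 32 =-0.78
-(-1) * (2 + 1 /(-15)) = 29 /15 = 1.93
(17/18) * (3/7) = 17/42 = 0.40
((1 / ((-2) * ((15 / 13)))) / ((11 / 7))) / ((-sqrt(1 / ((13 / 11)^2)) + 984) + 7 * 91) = -1183 / 6950460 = -0.00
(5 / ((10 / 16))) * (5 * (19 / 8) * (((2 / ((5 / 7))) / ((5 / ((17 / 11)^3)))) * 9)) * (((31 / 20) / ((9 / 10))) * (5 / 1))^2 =3139726345 / 23958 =131051.27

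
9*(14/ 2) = 63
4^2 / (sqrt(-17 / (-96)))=64* sqrt(102) / 17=38.02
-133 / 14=-19 / 2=-9.50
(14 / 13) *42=588 / 13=45.23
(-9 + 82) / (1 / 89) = 6497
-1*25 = -25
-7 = -7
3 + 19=22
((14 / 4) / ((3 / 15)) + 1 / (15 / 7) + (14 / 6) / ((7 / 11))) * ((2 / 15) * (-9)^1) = -649 / 25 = -25.96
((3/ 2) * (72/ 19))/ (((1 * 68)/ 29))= 783/ 323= 2.42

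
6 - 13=-7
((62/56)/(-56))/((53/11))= -341/83104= -0.00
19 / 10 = 1.90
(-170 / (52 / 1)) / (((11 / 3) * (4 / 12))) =-765 / 286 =-2.67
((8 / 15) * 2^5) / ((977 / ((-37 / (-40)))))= 1184 / 73275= 0.02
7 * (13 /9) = 91 /9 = 10.11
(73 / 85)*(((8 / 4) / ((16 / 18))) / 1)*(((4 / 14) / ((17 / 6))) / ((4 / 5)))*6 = 5913 / 4046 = 1.46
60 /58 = 30 /29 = 1.03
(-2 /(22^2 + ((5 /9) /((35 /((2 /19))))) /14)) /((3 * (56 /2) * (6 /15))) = -1995 /16221748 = -0.00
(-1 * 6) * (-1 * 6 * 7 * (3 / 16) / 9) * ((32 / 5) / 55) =168 / 275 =0.61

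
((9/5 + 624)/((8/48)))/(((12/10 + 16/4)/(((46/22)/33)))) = 71967/1573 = 45.75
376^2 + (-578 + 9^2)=140879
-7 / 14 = -1 / 2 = -0.50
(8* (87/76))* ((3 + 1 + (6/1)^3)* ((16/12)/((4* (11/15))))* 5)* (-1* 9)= -783000/19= -41210.53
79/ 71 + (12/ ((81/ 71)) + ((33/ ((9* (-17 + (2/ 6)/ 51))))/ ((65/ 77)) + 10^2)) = 36082684351/ 323973000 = 111.38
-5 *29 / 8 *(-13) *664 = 156455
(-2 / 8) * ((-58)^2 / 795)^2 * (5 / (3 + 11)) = -1414562 / 884835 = -1.60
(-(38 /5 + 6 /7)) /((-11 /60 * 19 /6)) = 21312 /1463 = 14.57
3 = 3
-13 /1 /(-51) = 13 /51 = 0.25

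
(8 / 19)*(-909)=-7272 / 19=-382.74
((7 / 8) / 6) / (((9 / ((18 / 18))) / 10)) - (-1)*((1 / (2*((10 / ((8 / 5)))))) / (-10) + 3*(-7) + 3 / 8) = -138179 / 6750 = -20.47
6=6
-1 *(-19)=19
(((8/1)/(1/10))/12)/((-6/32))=-320/9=-35.56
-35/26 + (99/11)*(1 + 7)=1837/26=70.65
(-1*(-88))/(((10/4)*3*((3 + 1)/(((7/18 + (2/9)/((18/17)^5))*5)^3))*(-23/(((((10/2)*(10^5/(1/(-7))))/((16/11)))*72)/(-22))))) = -21563331.85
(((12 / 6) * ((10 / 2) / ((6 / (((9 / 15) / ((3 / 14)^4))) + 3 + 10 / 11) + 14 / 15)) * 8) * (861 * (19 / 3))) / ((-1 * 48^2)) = -3600479575 / 92484102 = -38.93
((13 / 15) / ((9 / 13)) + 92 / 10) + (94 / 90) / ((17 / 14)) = 25961 / 2295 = 11.31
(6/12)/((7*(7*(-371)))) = -1/36358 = -0.00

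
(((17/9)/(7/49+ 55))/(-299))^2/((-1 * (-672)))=2023/103579363495296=0.00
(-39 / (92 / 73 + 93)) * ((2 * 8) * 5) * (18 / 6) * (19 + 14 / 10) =-13938912 / 6881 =-2025.71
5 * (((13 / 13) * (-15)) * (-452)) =33900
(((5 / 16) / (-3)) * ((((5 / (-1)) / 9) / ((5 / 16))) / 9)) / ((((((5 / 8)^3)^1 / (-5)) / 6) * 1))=-1024 / 405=-2.53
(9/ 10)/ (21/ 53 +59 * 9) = 159/ 93880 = 0.00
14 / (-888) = -7 / 444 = -0.02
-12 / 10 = -6 / 5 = -1.20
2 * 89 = 178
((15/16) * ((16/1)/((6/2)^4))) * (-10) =-50/27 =-1.85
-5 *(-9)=45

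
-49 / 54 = -0.91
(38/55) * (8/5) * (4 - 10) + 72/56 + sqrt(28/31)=-10293/1925 + 2 * sqrt(217)/31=-4.40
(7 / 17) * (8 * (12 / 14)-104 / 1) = -40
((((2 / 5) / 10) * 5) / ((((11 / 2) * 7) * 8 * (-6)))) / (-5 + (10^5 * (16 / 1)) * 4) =-1 / 59135953800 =-0.00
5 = 5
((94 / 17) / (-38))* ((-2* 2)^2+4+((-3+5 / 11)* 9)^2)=-3098428 / 39083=-79.28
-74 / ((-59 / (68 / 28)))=1258 / 413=3.05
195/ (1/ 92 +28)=5980/ 859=6.96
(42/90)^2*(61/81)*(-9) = -2989/2025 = -1.48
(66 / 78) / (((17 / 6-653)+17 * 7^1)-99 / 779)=-51414 / 32282471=-0.00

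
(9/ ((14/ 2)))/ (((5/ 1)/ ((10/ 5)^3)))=72/ 35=2.06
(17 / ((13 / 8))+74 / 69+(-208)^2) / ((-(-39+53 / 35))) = 679317695 / 588432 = 1154.45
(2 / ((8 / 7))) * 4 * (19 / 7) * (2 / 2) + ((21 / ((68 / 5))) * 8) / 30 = 19.41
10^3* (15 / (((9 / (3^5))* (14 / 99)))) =20047500 / 7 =2863928.57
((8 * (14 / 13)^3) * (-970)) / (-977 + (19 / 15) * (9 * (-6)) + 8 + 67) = 26616800 / 2664961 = 9.99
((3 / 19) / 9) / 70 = 0.00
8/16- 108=-215/2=-107.50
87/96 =29/32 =0.91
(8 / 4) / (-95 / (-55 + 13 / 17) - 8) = -1844 / 5761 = -0.32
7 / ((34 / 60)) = 210 / 17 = 12.35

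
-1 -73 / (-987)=-0.93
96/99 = 0.97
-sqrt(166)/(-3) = sqrt(166)/3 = 4.29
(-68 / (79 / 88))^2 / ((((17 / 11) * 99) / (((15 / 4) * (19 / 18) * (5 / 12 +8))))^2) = 11139747025 / 40947201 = 272.05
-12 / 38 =-6 / 19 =-0.32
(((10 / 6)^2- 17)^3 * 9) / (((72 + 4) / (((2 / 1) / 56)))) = -131072 / 10773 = -12.17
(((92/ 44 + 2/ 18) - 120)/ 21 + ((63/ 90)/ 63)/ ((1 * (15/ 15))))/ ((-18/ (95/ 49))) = 315913/ 523908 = 0.60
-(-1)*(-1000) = -1000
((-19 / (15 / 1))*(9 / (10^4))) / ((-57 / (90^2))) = 81 / 500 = 0.16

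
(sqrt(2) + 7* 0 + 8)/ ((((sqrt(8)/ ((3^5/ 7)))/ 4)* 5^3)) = 486/ 875 + 1944* sqrt(2)/ 875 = 3.70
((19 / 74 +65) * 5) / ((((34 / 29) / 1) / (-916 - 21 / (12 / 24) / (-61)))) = -19547622985 / 76738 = -254731.98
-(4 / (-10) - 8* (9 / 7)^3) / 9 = 29846 / 15435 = 1.93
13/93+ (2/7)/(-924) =4661/33418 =0.14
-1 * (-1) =1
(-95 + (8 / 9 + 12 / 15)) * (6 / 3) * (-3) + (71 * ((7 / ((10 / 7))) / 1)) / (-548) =9193771 / 16440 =559.23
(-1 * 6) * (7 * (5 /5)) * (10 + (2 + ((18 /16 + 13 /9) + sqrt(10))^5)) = -42056454700463 /322486272-184004651075 * sqrt(10) /4478976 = -260325.40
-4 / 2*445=-890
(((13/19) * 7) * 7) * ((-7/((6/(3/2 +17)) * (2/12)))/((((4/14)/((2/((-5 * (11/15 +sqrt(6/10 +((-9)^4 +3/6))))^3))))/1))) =-467486211128706/37624396676289871201 +21254016920787 * sqrt(656210)/37624396676289871201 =0.00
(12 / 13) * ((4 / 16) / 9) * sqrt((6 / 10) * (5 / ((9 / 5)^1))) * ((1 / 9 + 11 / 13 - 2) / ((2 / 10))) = -610 * sqrt(15) / 13689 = -0.17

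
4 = 4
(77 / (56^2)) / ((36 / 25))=275 / 16128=0.02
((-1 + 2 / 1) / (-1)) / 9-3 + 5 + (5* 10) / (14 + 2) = 361 / 72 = 5.01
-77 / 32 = -2.41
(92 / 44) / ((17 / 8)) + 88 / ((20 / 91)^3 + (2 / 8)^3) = 793881785128 / 236661777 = 3354.50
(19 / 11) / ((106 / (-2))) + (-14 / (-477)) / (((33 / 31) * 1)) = -79 / 15741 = -0.01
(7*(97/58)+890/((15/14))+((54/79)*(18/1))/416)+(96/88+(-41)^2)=19849369651/7862712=2524.49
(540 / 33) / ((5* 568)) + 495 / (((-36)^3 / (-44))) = 478337 / 1012176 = 0.47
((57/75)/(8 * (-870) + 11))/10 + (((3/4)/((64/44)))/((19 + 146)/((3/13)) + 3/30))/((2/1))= 138975317/397538392000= 0.00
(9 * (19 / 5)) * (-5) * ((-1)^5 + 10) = -1539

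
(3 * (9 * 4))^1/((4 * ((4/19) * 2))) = 513/8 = 64.12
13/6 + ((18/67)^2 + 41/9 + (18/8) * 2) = 456305/40401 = 11.29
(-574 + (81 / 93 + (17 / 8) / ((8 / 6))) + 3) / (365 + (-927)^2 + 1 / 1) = -563987 / 852817440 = -0.00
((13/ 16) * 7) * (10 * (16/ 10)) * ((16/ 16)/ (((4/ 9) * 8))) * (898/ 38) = 367731/ 608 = 604.82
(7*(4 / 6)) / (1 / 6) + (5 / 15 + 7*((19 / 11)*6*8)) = 20087 / 33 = 608.70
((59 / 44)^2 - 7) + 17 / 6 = -13757 / 5808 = -2.37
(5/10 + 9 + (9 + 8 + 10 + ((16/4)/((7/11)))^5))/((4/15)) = 4965890385/134456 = 36933.20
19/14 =1.36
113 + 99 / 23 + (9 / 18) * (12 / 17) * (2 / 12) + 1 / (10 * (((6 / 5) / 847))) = 881845 / 4692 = 187.95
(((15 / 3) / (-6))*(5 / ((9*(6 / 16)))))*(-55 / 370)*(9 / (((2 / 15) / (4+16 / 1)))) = 27500 / 111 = 247.75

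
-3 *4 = -12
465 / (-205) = -93 / 41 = -2.27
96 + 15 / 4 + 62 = 647 / 4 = 161.75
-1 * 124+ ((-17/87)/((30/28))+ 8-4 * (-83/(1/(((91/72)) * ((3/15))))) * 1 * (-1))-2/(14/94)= -1300417/6090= -213.53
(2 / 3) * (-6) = -4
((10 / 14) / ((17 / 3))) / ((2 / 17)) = 15 / 14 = 1.07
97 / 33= 2.94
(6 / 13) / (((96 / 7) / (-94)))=-329 / 104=-3.16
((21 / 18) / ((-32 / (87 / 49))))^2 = 841 / 200704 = 0.00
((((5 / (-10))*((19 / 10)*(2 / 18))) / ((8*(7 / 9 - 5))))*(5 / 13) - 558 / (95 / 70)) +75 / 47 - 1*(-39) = -275317891 / 742976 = -370.56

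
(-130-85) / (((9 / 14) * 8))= -1505 / 36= -41.81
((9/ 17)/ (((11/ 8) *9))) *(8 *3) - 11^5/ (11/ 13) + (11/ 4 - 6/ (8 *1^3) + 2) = -35591331/ 187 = -190327.97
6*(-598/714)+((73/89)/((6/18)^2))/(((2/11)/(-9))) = -7846561/21182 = -370.44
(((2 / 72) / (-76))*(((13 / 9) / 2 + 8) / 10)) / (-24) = 157 / 11819520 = 0.00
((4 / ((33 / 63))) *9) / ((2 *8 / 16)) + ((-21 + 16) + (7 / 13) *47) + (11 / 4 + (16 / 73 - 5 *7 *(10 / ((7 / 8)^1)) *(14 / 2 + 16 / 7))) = -1058763925 / 292292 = -3622.28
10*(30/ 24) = 25/ 2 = 12.50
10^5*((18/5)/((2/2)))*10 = 3600000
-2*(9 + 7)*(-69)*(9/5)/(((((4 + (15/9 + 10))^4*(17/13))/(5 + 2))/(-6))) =-878859072/414772885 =-2.12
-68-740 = -808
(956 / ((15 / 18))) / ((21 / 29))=55448 / 35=1584.23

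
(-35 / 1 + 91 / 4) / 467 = -49 / 1868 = -0.03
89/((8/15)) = 1335/8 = 166.88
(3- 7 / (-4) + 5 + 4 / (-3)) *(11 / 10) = 1111 / 120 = 9.26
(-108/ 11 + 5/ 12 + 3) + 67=7999/ 132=60.60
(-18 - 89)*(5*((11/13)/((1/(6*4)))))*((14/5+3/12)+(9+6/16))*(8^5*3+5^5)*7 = -1245989234721/13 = -95845325747.77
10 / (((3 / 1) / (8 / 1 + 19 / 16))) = 245 / 8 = 30.62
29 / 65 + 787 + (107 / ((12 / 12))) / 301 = 15413339 / 19565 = 787.80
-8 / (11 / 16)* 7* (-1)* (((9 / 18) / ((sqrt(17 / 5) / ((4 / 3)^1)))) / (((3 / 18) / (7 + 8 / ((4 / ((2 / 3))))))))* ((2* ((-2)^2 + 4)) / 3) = 1433600* sqrt(85) / 1683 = 7853.32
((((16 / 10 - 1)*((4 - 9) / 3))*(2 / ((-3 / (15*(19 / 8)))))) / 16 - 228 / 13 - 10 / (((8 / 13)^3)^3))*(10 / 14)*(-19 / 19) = 3516491444385 / 6106906624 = 575.82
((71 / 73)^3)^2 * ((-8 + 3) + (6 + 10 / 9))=2433905394499 / 1362008036601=1.79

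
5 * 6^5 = 38880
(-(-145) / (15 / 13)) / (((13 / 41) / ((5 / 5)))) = 1189 / 3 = 396.33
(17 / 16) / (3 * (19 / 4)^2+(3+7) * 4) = 17 / 1723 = 0.01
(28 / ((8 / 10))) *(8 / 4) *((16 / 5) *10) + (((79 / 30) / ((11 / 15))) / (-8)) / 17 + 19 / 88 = 6702647 / 2992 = 2240.19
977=977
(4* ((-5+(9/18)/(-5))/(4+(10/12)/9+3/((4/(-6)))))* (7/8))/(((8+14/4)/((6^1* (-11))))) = -28917/115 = -251.45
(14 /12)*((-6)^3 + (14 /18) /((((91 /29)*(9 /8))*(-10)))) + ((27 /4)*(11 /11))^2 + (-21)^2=59272139 /252720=234.54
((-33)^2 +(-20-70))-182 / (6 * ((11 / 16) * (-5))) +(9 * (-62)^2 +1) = 5874796 / 165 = 35604.82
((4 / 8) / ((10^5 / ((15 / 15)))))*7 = 7 / 200000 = 0.00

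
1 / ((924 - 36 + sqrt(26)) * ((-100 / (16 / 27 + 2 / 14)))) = -5143 / 620957925 + 139 * sqrt(26) / 14902990200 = -0.00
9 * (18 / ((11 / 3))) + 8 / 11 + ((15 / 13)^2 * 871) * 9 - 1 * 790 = 1385877 / 143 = 9691.45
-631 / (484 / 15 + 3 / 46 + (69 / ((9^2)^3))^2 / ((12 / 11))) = -27325999086325020 / 1400160118303547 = -19.52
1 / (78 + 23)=1 / 101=0.01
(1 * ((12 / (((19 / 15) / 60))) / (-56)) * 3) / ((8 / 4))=-2025 / 133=-15.23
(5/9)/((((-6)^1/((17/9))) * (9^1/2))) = -85/2187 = -0.04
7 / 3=2.33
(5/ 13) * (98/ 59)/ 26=0.02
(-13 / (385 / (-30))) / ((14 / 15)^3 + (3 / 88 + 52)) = 2106000 / 109869179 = 0.02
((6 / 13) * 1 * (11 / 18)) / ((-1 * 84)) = -11 / 3276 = -0.00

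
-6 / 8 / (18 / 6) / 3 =-1 / 12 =-0.08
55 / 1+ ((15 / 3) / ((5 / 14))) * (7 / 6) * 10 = 655 / 3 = 218.33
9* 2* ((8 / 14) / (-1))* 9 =-648 / 7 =-92.57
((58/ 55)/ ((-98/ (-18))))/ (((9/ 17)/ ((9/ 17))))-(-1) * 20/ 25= 2678/ 2695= 0.99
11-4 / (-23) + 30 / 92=23 / 2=11.50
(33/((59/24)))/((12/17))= 1122/59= 19.02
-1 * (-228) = 228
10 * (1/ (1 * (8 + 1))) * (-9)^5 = -65610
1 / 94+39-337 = -28011 / 94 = -297.99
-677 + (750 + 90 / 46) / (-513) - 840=-5972126 / 3933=-1518.47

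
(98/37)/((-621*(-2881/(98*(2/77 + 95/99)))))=0.00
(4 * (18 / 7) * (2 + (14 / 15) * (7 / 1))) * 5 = 438.86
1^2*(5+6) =11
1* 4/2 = 2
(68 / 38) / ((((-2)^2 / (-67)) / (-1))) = 1139 / 38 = 29.97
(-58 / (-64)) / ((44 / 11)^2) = 29 / 512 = 0.06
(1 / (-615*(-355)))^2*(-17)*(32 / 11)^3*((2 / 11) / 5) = -1114112 / 3489375300778125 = -0.00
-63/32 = -1.97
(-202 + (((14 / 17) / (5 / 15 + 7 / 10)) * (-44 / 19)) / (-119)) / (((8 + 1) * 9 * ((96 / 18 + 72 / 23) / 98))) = -19374258127 / 671011182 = -28.87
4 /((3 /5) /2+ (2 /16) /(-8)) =1280 /91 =14.07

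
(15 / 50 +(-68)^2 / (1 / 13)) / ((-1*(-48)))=601123 / 480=1252.34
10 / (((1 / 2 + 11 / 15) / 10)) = 3000 / 37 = 81.08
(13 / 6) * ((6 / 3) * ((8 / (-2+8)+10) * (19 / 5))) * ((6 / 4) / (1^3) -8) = -54587 / 45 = -1213.04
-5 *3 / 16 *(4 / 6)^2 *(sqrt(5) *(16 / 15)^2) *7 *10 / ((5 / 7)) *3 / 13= -6272 *sqrt(5) / 585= -23.97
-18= -18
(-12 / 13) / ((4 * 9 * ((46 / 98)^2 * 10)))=-2401 / 206310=-0.01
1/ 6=0.17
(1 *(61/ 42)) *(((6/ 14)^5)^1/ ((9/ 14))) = 0.03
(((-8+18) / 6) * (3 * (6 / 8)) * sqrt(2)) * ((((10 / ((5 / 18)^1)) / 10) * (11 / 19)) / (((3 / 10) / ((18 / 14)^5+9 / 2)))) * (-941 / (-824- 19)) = 41822335665 * sqrt(2) / 179465146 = 329.57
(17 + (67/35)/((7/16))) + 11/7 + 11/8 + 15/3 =57471/1960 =29.32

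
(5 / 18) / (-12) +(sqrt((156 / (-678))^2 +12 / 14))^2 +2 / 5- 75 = -7115790439 / 96533640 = -73.71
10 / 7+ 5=45 / 7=6.43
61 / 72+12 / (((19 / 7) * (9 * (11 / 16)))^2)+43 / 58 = 446310463 / 273617784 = 1.63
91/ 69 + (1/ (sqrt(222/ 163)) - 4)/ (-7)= 913/ 483 - sqrt(36186)/ 1554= 1.77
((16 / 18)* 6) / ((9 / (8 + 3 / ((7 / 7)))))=176 / 27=6.52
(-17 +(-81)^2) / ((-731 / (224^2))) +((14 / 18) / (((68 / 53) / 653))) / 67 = -791973989219 / 1763172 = -449175.68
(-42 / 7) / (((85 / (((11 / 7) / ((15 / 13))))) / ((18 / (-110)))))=234 / 14875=0.02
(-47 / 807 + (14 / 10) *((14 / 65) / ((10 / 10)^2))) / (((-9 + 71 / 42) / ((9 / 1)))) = -8040186 / 26839475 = -0.30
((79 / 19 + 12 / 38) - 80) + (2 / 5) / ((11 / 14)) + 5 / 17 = -1327456 / 17765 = -74.72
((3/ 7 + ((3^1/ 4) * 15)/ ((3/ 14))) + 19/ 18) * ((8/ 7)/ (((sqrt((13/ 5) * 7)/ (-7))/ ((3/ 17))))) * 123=-1115528 * sqrt(455)/ 10829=-2197.34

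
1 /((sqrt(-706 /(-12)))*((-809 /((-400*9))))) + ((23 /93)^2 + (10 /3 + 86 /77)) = 3600*sqrt(2118) /285577 + 3004457 /665973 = 5.09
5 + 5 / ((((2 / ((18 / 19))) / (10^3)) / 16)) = 720095 / 19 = 37899.74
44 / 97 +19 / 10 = 2283 / 970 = 2.35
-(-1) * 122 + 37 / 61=7479 / 61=122.61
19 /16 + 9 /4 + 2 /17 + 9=3415 /272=12.56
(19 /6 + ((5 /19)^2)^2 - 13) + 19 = 7171405 /781926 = 9.17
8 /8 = 1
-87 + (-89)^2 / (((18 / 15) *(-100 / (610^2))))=-147370727 / 6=-24561787.83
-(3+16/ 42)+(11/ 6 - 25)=-1115/ 42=-26.55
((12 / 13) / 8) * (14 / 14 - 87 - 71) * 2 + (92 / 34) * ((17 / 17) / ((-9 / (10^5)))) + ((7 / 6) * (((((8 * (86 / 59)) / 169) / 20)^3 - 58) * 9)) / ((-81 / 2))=-570413807199210123479 / 18959094557310375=-30086.55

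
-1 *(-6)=6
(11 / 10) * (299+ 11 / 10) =33011 / 100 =330.11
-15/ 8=-1.88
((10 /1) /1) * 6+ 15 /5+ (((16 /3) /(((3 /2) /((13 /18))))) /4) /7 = 35773 /567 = 63.09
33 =33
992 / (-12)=-248 / 3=-82.67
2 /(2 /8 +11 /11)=1.60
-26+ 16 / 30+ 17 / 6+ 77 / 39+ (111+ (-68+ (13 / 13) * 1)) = 9103 / 390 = 23.34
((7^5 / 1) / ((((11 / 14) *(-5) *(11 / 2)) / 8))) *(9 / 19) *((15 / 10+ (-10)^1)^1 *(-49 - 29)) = -22464370656 / 11495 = -1954273.22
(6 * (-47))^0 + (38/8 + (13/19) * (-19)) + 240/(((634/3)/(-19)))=-28.83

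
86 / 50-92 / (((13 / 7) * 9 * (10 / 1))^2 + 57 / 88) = 1.72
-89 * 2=-178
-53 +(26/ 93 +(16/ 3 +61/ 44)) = -62745/ 1364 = -46.00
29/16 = 1.81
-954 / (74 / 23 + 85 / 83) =-224.92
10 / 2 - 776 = -771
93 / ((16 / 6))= 279 / 8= 34.88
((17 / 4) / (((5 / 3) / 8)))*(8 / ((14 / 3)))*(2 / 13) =2448 / 455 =5.38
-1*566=-566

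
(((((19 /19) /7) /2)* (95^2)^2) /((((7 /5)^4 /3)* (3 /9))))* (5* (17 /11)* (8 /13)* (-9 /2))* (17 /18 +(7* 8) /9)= -5023721830078125 /2403401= -2090255363.16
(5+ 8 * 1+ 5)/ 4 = 9/ 2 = 4.50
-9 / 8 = -1.12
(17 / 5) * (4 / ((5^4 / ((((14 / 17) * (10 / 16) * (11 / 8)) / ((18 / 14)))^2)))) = 0.01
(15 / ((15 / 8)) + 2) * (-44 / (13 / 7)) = -3080 / 13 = -236.92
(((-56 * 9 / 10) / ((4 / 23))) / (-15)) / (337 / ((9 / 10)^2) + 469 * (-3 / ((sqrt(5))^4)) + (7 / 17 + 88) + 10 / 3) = 665091 / 15543386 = 0.04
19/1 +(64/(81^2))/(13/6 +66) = 16995305/894483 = 19.00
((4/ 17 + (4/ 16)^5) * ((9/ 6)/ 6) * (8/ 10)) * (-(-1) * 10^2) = 20565/ 4352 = 4.73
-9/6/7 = -3/14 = -0.21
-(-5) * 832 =4160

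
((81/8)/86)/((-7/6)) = -243/2408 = -0.10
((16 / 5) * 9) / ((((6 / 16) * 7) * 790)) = 192 / 13825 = 0.01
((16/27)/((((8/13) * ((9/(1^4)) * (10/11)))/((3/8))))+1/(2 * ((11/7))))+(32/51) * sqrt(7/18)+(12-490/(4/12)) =-51950207/35640+16 * sqrt(14)/153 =-1457.25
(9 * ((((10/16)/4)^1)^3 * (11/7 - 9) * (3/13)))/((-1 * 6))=1125/114688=0.01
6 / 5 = 1.20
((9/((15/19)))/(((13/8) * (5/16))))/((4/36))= 65664/325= 202.04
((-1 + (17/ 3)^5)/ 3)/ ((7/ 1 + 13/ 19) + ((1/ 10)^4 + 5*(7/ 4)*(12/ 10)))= 269726660000/ 2518708851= 107.09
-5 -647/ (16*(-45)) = -2953/ 720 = -4.10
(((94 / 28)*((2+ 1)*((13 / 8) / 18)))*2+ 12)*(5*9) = 621.83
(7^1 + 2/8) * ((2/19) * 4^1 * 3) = 9.16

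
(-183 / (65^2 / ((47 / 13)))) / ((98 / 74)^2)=-11774769 / 131874925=-0.09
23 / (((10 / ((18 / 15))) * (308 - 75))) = 69 / 5825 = 0.01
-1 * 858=-858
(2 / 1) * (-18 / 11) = -36 / 11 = -3.27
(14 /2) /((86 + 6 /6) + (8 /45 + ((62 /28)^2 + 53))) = 61740 /1279613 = 0.05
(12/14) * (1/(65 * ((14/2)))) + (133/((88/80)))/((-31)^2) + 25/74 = 0.47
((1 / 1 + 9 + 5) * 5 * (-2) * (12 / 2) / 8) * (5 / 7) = -1125 / 14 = -80.36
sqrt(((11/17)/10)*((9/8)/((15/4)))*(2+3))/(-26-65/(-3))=-3*sqrt(2805)/2210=-0.07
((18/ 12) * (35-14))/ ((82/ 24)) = 378/ 41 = 9.22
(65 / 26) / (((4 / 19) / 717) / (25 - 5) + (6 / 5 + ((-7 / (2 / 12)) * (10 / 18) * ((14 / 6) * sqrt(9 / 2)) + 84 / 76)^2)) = 138841622758125 * sqrt(2) / 54736505979993094216 + 35912504916546525 / 191577770929975829756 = 0.00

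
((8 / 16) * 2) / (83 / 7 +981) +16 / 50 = 2231 / 6950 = 0.32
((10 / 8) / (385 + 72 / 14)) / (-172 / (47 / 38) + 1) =-0.00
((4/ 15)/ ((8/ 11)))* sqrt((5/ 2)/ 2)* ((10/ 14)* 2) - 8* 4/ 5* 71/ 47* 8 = -18176/ 235+11* sqrt(5)/ 42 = -76.76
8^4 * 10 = 40960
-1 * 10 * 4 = -40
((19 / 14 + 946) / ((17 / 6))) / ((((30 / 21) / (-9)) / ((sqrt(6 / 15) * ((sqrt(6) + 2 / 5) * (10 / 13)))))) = -716202 * sqrt(15) / 1105- 716202 * sqrt(10) / 5525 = -2920.18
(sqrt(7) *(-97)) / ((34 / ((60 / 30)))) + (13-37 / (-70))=947 / 70-97 *sqrt(7) / 17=-1.57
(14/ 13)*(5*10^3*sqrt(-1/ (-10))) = 7000*sqrt(10)/ 13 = 1702.76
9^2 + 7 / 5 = 412 / 5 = 82.40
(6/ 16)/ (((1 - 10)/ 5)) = -0.21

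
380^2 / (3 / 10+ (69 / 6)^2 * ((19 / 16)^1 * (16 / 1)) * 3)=2888000 / 150771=19.15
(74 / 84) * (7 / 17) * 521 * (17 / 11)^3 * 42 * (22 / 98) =5571053 / 847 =6577.39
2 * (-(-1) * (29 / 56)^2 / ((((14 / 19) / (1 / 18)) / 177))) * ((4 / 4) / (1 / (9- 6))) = 942761 / 43904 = 21.47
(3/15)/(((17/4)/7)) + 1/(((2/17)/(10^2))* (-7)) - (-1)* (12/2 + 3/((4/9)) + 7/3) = -106.02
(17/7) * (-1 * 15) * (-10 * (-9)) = -22950/7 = -3278.57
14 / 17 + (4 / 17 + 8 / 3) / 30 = 704 / 765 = 0.92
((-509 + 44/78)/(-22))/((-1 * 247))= -19829/211926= -0.09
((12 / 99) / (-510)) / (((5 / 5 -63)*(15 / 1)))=1 / 3912975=0.00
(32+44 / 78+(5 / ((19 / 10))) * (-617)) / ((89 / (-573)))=225192820 / 21983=10243.95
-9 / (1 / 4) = -36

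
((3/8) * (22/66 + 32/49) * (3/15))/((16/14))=29/448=0.06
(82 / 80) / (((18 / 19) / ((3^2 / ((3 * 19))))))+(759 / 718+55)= 4844599 / 86160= 56.23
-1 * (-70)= 70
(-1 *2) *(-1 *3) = 6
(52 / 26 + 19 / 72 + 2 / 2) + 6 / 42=1717 / 504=3.41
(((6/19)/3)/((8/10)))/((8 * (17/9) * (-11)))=-45/56848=-0.00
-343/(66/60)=-3430/11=-311.82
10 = 10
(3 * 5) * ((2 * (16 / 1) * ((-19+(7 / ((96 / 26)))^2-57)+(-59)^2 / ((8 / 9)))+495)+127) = 44503565 / 24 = 1854315.21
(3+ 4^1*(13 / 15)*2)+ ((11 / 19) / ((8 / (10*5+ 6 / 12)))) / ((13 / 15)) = 14.15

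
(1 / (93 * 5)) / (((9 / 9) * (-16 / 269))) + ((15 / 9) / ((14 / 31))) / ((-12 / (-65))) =3117601 / 156240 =19.95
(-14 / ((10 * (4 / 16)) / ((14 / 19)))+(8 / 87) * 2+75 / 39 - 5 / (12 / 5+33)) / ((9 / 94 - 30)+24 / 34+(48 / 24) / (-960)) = 350190271104 / 4732870455703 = 0.07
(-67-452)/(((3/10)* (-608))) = 865/304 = 2.85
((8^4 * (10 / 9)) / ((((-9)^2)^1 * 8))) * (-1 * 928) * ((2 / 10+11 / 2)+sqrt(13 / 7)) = -9027584 / 243 - 4751360 * sqrt(91) / 5103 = -46032.60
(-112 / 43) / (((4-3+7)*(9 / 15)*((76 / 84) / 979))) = -479710 / 817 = -587.16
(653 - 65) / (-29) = -588 / 29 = -20.28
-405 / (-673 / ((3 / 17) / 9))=135 / 11441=0.01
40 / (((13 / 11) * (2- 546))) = -0.06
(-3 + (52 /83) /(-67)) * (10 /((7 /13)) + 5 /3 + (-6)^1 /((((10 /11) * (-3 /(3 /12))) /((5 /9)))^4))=-860114521936055 /14122600998912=-60.90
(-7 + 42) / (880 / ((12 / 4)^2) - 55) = 9 / 11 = 0.82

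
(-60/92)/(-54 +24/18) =45/3634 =0.01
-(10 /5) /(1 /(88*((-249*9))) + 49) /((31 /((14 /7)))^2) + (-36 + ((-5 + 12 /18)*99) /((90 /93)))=-479.30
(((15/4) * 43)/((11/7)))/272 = 4515/11968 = 0.38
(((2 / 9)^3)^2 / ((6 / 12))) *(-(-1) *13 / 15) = 1664 / 7971615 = 0.00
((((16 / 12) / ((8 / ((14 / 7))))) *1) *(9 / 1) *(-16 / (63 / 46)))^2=541696 / 441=1228.34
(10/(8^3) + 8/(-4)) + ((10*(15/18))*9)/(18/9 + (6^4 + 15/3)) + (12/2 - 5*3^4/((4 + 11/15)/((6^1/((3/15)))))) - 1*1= -60719892251/23683328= -2563.82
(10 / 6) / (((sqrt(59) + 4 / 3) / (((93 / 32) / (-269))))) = 93 / 221656 - 279 * sqrt(59) / 886624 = -0.00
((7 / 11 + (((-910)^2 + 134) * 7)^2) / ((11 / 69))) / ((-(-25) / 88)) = 204095745933559032 / 275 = 742166348849305.57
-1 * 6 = -6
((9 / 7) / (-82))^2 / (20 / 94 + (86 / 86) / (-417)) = 1587519 / 1358429548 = 0.00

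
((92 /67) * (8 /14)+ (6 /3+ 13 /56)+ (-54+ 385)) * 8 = 2672.13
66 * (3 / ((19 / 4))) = 792 / 19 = 41.68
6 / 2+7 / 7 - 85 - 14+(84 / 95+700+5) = 58034 / 95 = 610.88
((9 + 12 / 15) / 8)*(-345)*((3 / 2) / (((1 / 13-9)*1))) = 131859 / 1856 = 71.04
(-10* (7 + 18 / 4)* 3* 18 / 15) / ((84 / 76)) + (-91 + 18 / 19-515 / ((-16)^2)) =-15888015 / 34048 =-466.64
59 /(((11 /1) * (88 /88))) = 59 /11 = 5.36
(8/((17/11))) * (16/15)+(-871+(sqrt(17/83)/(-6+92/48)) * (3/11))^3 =-4063032218454382051/6148876965 - 1975675837331556 * sqrt(1411)/1078754152091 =-660845102.84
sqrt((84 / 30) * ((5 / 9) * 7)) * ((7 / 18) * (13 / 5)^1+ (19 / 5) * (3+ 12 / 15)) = 48671 * sqrt(2) / 1350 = 50.99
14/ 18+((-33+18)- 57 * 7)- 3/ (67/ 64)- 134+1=-331100/ 603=-549.09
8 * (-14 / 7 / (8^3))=-1 / 32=-0.03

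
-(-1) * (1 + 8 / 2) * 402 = 2010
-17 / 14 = -1.21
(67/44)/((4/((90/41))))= 3015/3608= 0.84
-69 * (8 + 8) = -1104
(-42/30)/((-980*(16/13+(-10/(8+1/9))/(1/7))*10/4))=-949/12288500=-0.00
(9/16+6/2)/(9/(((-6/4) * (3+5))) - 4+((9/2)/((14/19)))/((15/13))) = 105/16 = 6.56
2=2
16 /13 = 1.23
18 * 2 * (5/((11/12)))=2160/11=196.36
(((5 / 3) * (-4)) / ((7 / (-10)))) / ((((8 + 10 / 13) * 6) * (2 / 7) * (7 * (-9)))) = -325 / 32319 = -0.01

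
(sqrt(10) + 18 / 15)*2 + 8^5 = 2*sqrt(10) + 163852 / 5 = 32776.72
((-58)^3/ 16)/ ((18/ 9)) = -24389/ 4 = -6097.25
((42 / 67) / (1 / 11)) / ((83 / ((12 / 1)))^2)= 66528 / 461563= 0.14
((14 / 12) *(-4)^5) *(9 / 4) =-2688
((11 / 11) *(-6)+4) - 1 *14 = -16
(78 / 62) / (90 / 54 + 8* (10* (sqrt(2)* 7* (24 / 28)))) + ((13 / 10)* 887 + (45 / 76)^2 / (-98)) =33696* sqrt(2) / 25712485 + 16782742633861027 / 14554500709280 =1153.10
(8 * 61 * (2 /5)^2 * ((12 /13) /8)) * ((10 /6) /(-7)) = -976 /455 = -2.15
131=131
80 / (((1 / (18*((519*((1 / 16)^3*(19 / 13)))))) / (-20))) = -2218725 / 416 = -5333.47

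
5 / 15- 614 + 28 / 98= -12881 / 21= -613.38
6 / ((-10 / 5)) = -3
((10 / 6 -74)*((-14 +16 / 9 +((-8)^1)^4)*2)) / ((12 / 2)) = -7975618 / 81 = -98464.42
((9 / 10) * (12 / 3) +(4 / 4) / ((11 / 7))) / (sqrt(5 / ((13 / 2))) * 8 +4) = -3029 / 5940 +233 * sqrt(130) / 2970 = 0.38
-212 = -212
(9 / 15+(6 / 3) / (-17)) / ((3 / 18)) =246 / 85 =2.89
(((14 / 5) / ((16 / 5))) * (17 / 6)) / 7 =17 / 48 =0.35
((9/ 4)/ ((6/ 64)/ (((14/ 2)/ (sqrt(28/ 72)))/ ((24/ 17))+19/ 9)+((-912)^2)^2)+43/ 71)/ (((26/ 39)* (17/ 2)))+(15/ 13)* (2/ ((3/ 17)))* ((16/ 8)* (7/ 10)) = 924537654440872488446504782099273/ 50206858570137632887134863999669-9* sqrt(14)/ 3199723317196968509791272959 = 18.41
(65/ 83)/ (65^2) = 1/ 5395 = 0.00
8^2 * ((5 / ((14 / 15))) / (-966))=-400 / 1127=-0.35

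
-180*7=-1260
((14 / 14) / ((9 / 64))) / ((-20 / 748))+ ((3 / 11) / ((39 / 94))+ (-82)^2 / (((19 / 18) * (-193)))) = -7039121318 / 23597145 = -298.30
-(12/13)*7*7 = -588/13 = -45.23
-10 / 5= -2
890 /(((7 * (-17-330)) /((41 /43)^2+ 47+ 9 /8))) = -322764285 /17964884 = -17.97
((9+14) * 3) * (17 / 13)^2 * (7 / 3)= 46529 / 169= 275.32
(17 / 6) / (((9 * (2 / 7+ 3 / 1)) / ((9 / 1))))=119 / 138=0.86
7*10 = 70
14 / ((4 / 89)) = 623 / 2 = 311.50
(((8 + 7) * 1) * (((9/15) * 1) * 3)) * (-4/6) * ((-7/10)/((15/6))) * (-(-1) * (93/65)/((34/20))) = 23436/5525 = 4.24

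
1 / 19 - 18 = -341 / 19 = -17.95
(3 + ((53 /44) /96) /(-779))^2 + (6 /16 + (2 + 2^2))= 166469673987577 /10827363926016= 15.37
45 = 45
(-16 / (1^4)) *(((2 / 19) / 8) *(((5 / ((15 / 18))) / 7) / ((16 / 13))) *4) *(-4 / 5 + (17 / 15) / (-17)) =338 / 665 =0.51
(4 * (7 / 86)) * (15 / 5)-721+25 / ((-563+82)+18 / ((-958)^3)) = -1309447019683349 / 1818486407467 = -720.08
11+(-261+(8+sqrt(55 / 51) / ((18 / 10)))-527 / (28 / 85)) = -51571 / 28+5 *sqrt(2805) / 459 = -1841.24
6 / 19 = 0.32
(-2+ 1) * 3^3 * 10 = -270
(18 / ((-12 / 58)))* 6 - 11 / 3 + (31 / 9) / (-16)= -75727 / 144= -525.88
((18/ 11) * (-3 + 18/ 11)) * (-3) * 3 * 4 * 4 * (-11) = -38880/ 11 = -3534.55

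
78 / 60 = 13 / 10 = 1.30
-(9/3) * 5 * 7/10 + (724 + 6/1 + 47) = 1533/2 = 766.50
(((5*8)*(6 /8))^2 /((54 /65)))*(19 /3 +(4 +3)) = 130000 /9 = 14444.44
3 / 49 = 0.06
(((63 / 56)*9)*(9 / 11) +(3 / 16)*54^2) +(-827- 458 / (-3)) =-31495 / 264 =-119.30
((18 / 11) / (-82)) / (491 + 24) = -9 / 232265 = -0.00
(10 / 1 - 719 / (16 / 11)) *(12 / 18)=-2583 / 8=-322.88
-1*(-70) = 70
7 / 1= 7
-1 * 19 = -19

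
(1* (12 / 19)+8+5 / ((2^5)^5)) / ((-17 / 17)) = -5502926943 / 637534208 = -8.63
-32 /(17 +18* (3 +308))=-32 /5615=-0.01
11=11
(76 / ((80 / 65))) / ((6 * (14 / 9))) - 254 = -27707 / 112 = -247.38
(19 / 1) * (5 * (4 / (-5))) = -76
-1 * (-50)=50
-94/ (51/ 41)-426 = -25580/ 51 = -501.57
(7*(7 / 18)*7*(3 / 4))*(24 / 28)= 49 / 4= 12.25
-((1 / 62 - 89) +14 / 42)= 16489 / 186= 88.65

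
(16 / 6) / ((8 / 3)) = 1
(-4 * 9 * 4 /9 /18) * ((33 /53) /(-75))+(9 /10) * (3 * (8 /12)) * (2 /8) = 21817 /47700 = 0.46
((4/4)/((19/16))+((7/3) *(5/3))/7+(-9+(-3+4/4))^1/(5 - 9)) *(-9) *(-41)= 116317/76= 1530.49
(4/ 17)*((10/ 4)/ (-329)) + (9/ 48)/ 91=317/ 1163344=0.00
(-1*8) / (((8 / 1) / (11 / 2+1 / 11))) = -123 / 22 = -5.59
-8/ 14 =-4/ 7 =-0.57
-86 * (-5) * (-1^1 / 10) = -43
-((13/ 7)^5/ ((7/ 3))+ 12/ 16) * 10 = -24042315/ 235298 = -102.18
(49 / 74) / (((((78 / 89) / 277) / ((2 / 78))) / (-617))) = -745334149 / 225108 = -3311.01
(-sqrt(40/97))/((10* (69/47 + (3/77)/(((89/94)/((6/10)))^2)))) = -143330495* sqrt(970)/103142011773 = -0.04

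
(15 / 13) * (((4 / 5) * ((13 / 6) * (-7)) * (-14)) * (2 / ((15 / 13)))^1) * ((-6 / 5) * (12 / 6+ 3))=-2038.40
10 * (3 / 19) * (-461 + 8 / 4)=-13770 / 19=-724.74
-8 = -8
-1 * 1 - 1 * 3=-4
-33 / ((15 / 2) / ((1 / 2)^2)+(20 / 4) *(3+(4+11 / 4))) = -44 / 105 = -0.42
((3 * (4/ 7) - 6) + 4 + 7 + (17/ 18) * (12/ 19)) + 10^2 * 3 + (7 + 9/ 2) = 254411/ 798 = 318.81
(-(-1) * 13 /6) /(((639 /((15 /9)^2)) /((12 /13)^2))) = 200 /24921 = 0.01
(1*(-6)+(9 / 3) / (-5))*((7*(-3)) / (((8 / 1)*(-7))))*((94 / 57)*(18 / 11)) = -1269 / 190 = -6.68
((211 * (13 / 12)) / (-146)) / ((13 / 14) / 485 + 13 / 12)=-716345 / 496546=-1.44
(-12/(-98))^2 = 36/2401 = 0.01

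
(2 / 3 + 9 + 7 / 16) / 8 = 485 / 384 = 1.26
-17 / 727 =-0.02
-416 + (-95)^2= 8609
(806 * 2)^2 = 2598544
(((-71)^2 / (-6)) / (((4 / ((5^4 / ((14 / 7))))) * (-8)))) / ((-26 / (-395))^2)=491576265625 / 259584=1893707.88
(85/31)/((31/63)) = 5355/961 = 5.57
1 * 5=5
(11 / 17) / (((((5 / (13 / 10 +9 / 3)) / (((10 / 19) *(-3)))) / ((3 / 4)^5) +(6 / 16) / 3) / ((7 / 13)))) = -2758536 / 23580479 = -0.12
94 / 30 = 47 / 15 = 3.13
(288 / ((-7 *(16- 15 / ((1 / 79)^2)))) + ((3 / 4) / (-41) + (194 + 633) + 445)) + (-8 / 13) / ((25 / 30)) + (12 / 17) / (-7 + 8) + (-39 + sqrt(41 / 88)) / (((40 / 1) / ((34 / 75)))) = 17 *sqrt(902) / 66000 + 943570471817873 / 742087971625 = 1271.52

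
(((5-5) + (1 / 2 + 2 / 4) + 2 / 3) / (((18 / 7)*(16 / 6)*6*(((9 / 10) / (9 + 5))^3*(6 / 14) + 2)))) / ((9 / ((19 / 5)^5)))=83231591786 / 46678097205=1.78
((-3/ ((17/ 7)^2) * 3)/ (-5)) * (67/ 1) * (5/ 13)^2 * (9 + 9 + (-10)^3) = -145075770/ 48841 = -2970.37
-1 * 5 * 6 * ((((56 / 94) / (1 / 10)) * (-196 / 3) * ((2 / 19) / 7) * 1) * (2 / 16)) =19600 / 893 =21.95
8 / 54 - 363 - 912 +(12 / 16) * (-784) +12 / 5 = -251161 / 135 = -1860.45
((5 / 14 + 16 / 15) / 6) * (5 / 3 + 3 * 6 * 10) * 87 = 3750.55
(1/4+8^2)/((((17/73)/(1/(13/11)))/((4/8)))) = 206371/1768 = 116.73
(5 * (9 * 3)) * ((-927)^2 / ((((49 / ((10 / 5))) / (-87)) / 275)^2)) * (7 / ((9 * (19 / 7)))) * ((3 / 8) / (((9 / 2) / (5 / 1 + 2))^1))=18491908019760.34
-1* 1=-1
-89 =-89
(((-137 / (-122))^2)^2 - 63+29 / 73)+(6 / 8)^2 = -488797537515 / 8085971144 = -60.45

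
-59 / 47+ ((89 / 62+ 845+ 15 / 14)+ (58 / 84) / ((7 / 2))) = 181291573 / 214179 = 846.45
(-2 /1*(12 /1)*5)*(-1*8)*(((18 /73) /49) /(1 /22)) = 380160 /3577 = 106.28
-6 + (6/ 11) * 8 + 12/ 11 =-0.55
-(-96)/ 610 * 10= 96/ 61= 1.57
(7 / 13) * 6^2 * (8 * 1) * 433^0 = 2016 / 13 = 155.08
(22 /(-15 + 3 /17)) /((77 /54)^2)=-2754 /3773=-0.73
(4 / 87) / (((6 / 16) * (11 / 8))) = 256 / 2871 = 0.09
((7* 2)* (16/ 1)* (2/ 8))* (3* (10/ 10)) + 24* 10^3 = 24168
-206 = -206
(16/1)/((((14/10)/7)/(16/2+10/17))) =11680/17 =687.06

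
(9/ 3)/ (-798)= -1/ 266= -0.00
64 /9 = 7.11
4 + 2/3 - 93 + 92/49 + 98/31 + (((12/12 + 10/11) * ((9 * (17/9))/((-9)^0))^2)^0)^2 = -82.29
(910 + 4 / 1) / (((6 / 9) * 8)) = 1371 / 8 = 171.38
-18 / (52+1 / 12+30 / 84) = -1512 / 4405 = -0.34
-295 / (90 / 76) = -2242 / 9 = -249.11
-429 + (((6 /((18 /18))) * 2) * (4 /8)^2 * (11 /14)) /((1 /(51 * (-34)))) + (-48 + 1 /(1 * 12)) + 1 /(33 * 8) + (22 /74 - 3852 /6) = -5205.90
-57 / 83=-0.69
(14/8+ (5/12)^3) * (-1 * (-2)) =3149/864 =3.64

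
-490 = -490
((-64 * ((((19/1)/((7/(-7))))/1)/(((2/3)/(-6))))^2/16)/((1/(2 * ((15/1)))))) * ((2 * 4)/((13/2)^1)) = -4318670.77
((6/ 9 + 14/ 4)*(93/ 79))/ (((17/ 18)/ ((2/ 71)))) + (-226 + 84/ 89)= -1908679040/ 8486417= -224.91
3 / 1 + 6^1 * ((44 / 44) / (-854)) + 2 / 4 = 2983 / 854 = 3.49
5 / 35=1 / 7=0.14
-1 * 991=-991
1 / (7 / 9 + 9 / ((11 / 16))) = 99 / 1373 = 0.07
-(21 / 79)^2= -441 / 6241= -0.07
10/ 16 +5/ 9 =85/ 72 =1.18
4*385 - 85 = 1455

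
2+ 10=12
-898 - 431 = -1329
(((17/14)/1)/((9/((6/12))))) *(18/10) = 17/140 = 0.12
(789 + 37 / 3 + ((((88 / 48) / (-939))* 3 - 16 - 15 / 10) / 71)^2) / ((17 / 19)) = 67678018950448 / 75560844537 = 895.68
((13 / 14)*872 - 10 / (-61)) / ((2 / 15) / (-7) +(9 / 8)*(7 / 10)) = 82996320 / 78751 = 1053.91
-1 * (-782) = 782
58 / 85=0.68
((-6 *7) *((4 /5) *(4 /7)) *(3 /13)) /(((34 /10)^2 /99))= -142560 /3757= -37.95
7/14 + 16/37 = 69/74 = 0.93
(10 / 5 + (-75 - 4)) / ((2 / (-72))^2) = -99792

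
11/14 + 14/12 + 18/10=394/105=3.75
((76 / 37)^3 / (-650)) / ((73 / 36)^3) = -10240432128 / 6404085382825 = -0.00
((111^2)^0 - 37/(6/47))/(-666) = 1733/3996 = 0.43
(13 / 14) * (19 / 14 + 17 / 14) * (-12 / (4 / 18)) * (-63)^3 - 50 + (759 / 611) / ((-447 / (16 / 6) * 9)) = 79249359187288 / 2458053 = 32240704.00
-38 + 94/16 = -257/8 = -32.12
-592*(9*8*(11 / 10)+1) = -237392 / 5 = -47478.40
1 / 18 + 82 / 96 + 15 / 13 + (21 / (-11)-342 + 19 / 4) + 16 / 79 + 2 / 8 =-547640045 / 1626768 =-336.64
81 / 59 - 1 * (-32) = 1969 / 59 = 33.37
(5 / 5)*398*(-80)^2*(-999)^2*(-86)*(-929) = 203099188312396800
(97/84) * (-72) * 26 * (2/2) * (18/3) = -90792/7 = -12970.29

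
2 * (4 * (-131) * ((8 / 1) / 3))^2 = 35145728 / 9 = 3905080.89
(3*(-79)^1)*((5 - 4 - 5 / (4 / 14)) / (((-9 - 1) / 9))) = -70389 / 20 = -3519.45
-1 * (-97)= 97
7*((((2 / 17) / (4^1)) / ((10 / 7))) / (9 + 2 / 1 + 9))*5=0.04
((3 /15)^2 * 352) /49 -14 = -16798 /1225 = -13.71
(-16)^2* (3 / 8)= 96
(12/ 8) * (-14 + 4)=-15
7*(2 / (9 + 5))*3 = 3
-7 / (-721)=1 / 103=0.01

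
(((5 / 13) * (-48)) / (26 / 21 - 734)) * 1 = 1260 / 50011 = 0.03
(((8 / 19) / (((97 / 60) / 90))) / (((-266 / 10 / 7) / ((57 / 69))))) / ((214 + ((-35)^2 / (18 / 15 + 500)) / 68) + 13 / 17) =-5258304000 / 221656616623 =-0.02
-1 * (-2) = 2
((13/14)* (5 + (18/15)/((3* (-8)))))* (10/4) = 1287/112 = 11.49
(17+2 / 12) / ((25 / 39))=1339 / 50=26.78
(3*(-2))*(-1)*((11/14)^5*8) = 483153/33614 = 14.37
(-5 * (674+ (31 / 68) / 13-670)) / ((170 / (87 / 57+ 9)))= -89175 / 71383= -1.25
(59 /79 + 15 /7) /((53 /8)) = 12784 /29309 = 0.44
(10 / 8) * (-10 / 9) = -25 / 18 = -1.39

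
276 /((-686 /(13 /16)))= -897 /2744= -0.33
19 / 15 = 1.27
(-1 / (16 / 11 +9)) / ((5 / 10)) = -0.19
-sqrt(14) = -3.74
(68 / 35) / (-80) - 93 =-65117 / 700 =-93.02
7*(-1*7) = -49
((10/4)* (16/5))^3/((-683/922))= -472064/683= -691.16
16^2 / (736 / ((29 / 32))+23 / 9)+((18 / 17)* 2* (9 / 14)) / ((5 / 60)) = 421313544 / 25303565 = 16.65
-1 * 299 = -299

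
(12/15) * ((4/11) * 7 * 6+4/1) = 15.42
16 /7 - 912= -6368 /7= -909.71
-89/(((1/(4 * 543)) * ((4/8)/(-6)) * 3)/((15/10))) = 1159848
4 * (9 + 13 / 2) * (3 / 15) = 62 / 5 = 12.40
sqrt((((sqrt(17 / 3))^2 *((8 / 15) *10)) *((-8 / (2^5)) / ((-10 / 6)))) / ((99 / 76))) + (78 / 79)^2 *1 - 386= -2402942 / 6241 + 4 *sqrt(53295) / 495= -383.16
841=841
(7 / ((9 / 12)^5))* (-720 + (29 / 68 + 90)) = -76717312 / 4131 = -18571.12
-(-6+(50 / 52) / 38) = 5903 / 988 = 5.97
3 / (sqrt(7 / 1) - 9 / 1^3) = -27 / 74 - 3* sqrt(7) / 74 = -0.47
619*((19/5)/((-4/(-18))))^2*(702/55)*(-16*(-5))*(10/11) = 101650605264/605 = 168017529.36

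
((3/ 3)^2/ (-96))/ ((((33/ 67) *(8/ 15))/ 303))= -33835/ 2816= -12.02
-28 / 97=-0.29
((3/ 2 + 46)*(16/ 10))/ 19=4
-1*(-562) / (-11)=-562 / 11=-51.09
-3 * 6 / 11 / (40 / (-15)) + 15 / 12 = 1.86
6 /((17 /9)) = 54 /17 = 3.18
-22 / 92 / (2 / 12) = -33 / 23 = -1.43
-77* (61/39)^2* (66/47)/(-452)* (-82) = -129219167/2692677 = -47.99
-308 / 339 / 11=-28 / 339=-0.08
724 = 724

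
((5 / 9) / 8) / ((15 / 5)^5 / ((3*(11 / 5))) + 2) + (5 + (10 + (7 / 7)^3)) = 491959 / 30744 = 16.00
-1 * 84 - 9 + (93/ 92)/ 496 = -136893/ 1472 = -93.00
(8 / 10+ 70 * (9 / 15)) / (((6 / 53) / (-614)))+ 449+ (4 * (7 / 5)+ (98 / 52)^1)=-18070763 / 78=-231676.45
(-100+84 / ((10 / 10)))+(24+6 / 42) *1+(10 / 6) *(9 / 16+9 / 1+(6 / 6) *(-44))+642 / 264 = -173051 / 3696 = -46.82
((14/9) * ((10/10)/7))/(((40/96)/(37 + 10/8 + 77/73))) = 22954/1095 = 20.96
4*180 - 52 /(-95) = 68452 /95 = 720.55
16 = 16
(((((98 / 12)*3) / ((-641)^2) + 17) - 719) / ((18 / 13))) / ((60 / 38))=-28497717625 / 88750296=-321.10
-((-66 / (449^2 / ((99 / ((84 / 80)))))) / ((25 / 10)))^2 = -303595776 / 1991505196849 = -0.00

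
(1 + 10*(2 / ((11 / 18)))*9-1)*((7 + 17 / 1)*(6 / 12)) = 38880 / 11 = 3534.55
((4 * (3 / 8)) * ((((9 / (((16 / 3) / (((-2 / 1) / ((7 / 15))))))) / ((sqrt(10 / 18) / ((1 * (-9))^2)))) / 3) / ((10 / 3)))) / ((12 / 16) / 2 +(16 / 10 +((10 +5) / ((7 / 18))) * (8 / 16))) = -59049 * sqrt(5) / 23812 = -5.55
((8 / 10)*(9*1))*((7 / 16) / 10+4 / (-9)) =-577 / 200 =-2.88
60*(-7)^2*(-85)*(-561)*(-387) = -54255039300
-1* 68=-68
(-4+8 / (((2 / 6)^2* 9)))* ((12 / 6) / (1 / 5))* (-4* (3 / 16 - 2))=290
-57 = -57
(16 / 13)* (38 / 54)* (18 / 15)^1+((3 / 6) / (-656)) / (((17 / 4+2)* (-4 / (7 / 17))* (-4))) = 271215821 / 260956800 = 1.04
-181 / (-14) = 181 / 14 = 12.93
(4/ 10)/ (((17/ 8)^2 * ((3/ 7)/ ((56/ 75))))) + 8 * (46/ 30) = 4038376/ 325125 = 12.42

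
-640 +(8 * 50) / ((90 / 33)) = -1480 / 3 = -493.33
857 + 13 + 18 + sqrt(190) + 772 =sqrt(190) + 1660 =1673.78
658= 658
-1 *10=-10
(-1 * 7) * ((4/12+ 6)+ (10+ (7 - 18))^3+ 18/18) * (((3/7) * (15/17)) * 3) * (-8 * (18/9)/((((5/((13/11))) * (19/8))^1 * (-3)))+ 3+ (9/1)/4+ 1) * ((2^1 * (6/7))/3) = -255093/1309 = -194.88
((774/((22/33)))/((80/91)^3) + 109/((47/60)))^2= 1977455386039186805049/579076096000000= 3414845.47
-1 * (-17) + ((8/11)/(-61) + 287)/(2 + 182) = 2291457/123464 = 18.56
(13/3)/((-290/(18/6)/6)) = -39/145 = -0.27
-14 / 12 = -7 / 6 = -1.17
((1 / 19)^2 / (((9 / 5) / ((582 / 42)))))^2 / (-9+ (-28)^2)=9409 / 16034565519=0.00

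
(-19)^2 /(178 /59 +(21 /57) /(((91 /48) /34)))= 5260853 /140254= 37.51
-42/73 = -0.58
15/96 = 5/32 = 0.16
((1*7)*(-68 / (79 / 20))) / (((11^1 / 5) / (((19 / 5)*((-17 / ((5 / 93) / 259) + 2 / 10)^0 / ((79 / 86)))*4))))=-62222720 / 68651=-906.36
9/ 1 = 9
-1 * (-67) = 67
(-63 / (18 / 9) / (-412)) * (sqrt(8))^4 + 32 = 3800 / 103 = 36.89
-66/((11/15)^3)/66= -3375/1331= -2.54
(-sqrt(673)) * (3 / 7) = -3 * sqrt(673) / 7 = -11.12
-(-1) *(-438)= -438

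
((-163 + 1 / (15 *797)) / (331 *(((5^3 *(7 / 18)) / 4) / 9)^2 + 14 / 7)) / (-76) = 68187650688 / 19251423328345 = 0.00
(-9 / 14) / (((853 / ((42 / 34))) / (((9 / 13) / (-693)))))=27 / 29031002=0.00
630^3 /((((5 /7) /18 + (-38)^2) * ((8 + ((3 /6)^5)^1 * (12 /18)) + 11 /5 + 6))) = 7561421280000 /708327457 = 10675.04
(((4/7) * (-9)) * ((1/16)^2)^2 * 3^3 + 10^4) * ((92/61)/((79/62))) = 817725266741/69085184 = 11836.48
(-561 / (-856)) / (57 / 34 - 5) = -9537 / 48364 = -0.20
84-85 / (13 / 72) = -5028 / 13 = -386.77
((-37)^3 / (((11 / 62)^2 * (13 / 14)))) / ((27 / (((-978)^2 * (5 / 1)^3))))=-36212774479756000 / 4719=-7673823793124.81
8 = 8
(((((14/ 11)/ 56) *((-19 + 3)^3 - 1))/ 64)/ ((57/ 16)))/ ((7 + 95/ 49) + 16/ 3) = -200753/ 7015712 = -0.03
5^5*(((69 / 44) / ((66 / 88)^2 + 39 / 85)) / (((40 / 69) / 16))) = 674475000 / 5093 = 132431.77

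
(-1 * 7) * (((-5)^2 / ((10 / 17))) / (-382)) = 595 / 764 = 0.78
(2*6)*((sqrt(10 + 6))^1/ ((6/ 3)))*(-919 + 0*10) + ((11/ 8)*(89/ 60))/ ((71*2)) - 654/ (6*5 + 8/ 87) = -1969805882969/ 89221440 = -22077.72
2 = 2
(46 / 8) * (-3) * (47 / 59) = -3243 / 236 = -13.74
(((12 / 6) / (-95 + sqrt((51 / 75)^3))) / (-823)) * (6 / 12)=2125 * sqrt(17) / 116051815976 + 1484375 / 116051815976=0.00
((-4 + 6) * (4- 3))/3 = 2/3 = 0.67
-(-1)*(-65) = -65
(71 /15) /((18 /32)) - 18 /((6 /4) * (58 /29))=326 /135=2.41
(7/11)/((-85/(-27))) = 189/935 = 0.20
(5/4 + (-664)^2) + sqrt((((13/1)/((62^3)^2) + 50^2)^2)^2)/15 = 41500949414605127450099197609/48394001435968497315840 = 857563.92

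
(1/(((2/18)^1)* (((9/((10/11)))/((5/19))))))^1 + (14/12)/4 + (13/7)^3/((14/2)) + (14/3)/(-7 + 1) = 24140741/36130248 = 0.67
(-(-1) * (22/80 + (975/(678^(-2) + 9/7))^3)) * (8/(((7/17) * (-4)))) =-20998827372954707540637486482689/9913703632671046564580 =-2118161703.34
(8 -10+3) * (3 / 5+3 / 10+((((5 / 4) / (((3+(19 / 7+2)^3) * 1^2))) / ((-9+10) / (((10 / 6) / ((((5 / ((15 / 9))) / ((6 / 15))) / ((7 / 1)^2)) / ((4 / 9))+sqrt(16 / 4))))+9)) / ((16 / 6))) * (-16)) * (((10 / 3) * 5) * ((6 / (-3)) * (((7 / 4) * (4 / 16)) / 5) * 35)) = -275034489485 / 3015982008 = -91.19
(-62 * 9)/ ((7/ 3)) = -1674/ 7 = -239.14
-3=-3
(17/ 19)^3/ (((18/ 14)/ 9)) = 34391/ 6859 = 5.01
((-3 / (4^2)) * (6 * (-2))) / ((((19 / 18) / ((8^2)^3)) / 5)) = 53084160 / 19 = 2793903.16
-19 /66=-0.29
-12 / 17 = -0.71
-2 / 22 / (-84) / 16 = 1 / 14784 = 0.00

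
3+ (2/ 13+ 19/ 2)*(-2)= -212/ 13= -16.31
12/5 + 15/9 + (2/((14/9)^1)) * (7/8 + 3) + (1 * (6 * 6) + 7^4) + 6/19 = 39043979/15960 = 2446.36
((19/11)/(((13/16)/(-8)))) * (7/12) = -4256/429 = -9.92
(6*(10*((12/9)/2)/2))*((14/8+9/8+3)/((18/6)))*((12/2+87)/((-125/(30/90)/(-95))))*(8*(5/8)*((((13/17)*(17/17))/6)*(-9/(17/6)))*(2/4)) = -1079637/1156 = -933.94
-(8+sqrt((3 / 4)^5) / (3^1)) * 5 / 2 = -20 - 15 * sqrt(3) / 64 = -20.41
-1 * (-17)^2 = -289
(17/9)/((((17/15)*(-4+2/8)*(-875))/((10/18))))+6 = 6.00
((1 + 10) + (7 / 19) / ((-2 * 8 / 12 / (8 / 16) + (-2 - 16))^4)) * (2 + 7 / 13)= 27.92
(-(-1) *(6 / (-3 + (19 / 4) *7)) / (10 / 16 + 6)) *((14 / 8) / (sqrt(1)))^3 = 0.16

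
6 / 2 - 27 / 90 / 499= 14967 / 4990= 3.00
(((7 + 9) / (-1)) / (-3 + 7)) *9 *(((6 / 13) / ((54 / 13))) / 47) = -4 / 47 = -0.09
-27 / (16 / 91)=-2457 / 16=-153.56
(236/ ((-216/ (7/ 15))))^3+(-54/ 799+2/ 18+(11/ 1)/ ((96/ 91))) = 17559036319213/ 1698485436000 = 10.34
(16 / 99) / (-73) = -16 / 7227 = -0.00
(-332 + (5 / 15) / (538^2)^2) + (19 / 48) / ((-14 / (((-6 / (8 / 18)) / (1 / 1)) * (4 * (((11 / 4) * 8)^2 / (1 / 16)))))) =20217265727099527 / 1759334411856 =11491.43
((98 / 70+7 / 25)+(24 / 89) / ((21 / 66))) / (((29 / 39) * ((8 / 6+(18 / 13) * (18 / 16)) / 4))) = 958010976 / 203705425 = 4.70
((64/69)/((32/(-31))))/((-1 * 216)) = 31/7452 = 0.00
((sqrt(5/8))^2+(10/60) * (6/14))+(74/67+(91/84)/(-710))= 1797527/998970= 1.80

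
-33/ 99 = -0.33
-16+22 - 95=-89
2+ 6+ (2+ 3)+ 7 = 20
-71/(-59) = 1.20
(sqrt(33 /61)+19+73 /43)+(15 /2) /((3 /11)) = sqrt(2013) /61+4145 /86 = 48.93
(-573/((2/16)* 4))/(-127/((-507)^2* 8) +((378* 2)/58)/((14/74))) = -68342131728/4108667533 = -16.63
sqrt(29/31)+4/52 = 1/13+sqrt(899)/31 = 1.04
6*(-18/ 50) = -54/ 25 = -2.16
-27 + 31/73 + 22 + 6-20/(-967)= 102028/70591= 1.45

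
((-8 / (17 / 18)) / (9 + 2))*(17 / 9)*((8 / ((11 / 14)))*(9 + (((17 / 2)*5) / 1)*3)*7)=-1712256 / 121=-14150.88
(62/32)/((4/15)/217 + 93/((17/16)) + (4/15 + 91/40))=1715385/79746418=0.02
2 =2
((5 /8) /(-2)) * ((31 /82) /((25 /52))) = -0.25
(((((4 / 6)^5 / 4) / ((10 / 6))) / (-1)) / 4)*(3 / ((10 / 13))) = -13 / 675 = -0.02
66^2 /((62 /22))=47916 /31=1545.68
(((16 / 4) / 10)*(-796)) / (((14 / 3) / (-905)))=432228 / 7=61746.86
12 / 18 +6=20 / 3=6.67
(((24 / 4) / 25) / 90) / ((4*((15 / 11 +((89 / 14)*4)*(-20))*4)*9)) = -77 / 2108970000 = -0.00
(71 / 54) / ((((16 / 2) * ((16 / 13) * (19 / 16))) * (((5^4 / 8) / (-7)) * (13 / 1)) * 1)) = -497 / 641250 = -0.00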